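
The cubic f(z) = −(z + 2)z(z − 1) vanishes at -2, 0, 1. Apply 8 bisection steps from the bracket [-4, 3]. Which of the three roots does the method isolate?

midpoint -0.5: f = -1.125 < 0 → [-4, -0.5]
midpoint -2.25: f = 1.828125 > 0 → [-2.25, -0.5]
midpoint -1.375: f = -2.041016 < 0 → [-2.25, -1.375]
midpoint -1.8125: f = -0.9558 < 0 → [-2.25, -1.8125]
midpoint -2.03125: f = 0.1924 > 0 → [-2.03125, -1.8125]
midpoint -1.921875: f = -0.4387 < 0 → [-2.03125, -1.921875]
midpoint -1.9765625: f = -0.1379 < 0 → [-2.03125, -1.9765625]
midpoint -2.00390625: f = 0.0235 > 0 → [-2.00390625, -1.9765625]

-2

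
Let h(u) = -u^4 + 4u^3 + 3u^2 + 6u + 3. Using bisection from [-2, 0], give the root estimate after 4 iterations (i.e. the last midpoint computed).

-0.625

u = -1 gives h = -5, negative; keep [-1, 0]
u = -0.5 gives h = 0.1875, positive; keep [-1, -0.5]
u = -0.75 gives h = -1.816406, negative; keep [-0.75, -0.5]
u = -0.625 gives h = -0.7073, negative; keep [-0.625, -0.5]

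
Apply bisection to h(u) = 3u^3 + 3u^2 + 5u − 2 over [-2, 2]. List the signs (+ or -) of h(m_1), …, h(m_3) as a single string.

-++

midpoint 0: h = -2 < 0 → [0, 2]
midpoint 1: h = 9 > 0 → [0, 1]
midpoint 0.5: h = 1.625 > 0 → [0, 0.5]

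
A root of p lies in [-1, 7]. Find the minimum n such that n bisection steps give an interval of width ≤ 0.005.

Width after n steps is 8/2^n. Need 2^n ≥ 8/0.005 = 1600.
2^10 = 1024 < 1600 ≤ 2^11 = 2048, so n = 11.

11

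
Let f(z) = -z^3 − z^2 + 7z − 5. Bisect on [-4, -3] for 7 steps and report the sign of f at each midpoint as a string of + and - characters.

midpoint -3.5: f = 1.125 > 0 → [-3.5, -3]
midpoint -3.25: f = -3.984375 < 0 → [-3.5, -3.25]
midpoint -3.375: f = -1.572266 < 0 → [-3.5, -3.375]
midpoint -3.4375: f = -0.26 < 0 → [-3.5, -3.4375]
midpoint -3.46875: f = 0.4233 > 0 → [-3.46875, -3.4375]
midpoint -3.453125: f = 0.0794 > 0 → [-3.453125, -3.4375]
midpoint -3.4453125: f = -0.0909 < 0 → [-3.453125, -3.4453125]

+---++-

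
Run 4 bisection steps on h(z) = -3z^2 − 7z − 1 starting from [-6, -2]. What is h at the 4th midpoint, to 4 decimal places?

-0.4375

h(-4) = -21 < 0, so the root lies in [-4, -2]
h(-3) = -7 < 0, so the root lies in [-3, -2]
h(-2.5) = -2.25 < 0, so the root lies in [-2.5, -2]
h(-2.25) = -0.4375 < 0, so the root lies in [-2.25, -2]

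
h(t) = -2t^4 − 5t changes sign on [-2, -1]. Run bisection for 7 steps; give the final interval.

[-1.359375, -1.3515625]

m = -1.5, h(m) = -2.625 (−); new bracket [-1.5, -1]
m = -1.25, h(m) = 1.367188 (+); new bracket [-1.5, -1.25]
m = -1.375, h(m) = -0.273926 (−); new bracket [-1.375, -1.25]
m = -1.3125, h(m) = 0.6274 (+); new bracket [-1.375, -1.3125]
m = -1.34375, h(m) = 0.1979 (+); new bracket [-1.375, -1.34375]
m = -1.359375, h(m) = -0.0326 (−); new bracket [-1.359375, -1.34375]
m = -1.3515625, h(m) = 0.084 (+); new bracket [-1.359375, -1.3515625]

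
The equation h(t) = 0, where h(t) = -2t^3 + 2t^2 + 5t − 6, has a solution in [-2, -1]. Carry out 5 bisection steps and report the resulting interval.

midpoint -1.5: h = -2.25 < 0 → [-2, -1.5]
midpoint -1.75: h = 2.09375 > 0 → [-1.75, -1.5]
midpoint -1.625: h = -0.261719 < 0 → [-1.75, -1.625]
midpoint -1.6875: h = 0.8687 > 0 → [-1.6875, -1.625]
midpoint -1.65625: h = 0.2918 > 0 → [-1.65625, -1.625]

[-1.65625, -1.625]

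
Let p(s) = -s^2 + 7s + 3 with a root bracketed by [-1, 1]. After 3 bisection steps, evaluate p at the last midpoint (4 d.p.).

p(0) = 3 > 0, so the root lies in [-1, 0]
p(-0.5) = -0.75 < 0, so the root lies in [-0.5, 0]
p(-0.25) = 1.1875 > 0, so the root lies in [-0.5, -0.25]

1.1875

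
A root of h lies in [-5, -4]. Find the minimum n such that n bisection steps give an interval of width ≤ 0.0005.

11

Width after n steps is 1/2^n. Need 2^n ≥ 1/0.0005 = 2000.
2^10 = 1024 < 2000 ≤ 2^11 = 2048, so n = 11.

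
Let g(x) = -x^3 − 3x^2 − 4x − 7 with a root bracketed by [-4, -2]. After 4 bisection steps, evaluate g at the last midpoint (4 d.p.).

x = -3 gives g = 5, positive; keep [-3, -2]
x = -2.5 gives g = -0.125, negative; keep [-3, -2.5]
x = -2.75 gives g = 2.109375, positive; keep [-2.75, -2.5]
x = -2.625 gives g = 0.916, positive; keep [-2.625, -2.5]

0.9160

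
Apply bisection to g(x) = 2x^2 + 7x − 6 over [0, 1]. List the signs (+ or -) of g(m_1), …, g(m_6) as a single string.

-+--+-

m = 0.5, g(m) = -2 (−); new bracket [0.5, 1]
m = 0.75, g(m) = 0.375 (+); new bracket [0.5, 0.75]
m = 0.625, g(m) = -0.84375 (−); new bracket [0.625, 0.75]
m = 0.6875, g(m) = -0.2422 (−); new bracket [0.6875, 0.75]
m = 0.71875, g(m) = 0.0645 (+); new bracket [0.6875, 0.71875]
m = 0.703125, g(m) = -0.0894 (−); new bracket [0.703125, 0.71875]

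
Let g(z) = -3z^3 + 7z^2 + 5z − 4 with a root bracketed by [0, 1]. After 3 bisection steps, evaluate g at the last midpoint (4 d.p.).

z = 0.5 gives g = -0.125, negative; keep [0.5, 1]
z = 0.75 gives g = 2.421875, positive; keep [0.5, 0.75]
z = 0.625 gives g = 1.126953, positive; keep [0.5, 0.625]

1.1270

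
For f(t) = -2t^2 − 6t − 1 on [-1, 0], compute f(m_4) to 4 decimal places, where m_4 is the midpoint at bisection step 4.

m = -0.5, f(m) = 1.5 (+); new bracket [-0.5, 0]
m = -0.25, f(m) = 0.375 (+); new bracket [-0.25, 0]
m = -0.125, f(m) = -0.28125 (−); new bracket [-0.25, -0.125]
m = -0.1875, f(m) = 0.0547 (+); new bracket [-0.1875, -0.125]

0.0547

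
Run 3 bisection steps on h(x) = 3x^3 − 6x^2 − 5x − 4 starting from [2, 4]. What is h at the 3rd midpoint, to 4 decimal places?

-0.7344

midpoint 3: h = 8 > 0 → [2, 3]
midpoint 2.5: h = -7.125 < 0 → [2.5, 3]
midpoint 2.75: h = -0.734375 < 0 → [2.75, 3]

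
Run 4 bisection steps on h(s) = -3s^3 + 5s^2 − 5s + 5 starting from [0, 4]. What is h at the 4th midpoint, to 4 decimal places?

h(2) = -9 < 0, so the root lies in [0, 2]
h(1) = 2 > 0, so the root lies in [1, 2]
h(1.5) = -1.375 < 0, so the root lies in [1, 1.5]
h(1.25) = 0.7031 > 0, so the root lies in [1.25, 1.5]

0.7031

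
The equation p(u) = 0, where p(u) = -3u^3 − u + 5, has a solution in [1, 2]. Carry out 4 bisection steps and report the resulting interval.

[1.0625, 1.125]

m = 1.5, p(m) = -6.625 (−); new bracket [1, 1.5]
m = 1.25, p(m) = -2.109375 (−); new bracket [1, 1.25]
m = 1.125, p(m) = -0.396484 (−); new bracket [1, 1.125]
m = 1.0625, p(m) = 0.3391 (+); new bracket [1.0625, 1.125]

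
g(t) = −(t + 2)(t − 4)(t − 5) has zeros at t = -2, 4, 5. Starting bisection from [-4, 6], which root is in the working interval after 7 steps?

t = 1 gives g = -36, negative; keep [-4, 1]
t = -1.5 gives g = -17.875, negative; keep [-4, -1.5]
t = -2.75 gives g = 39.234375, positive; keep [-2.75, -1.5]
t = -2.125 gives g = 5.4551, positive; keep [-2.125, -1.5]
t = -1.8125 gives g = -7.4246, negative; keep [-2.125, -1.8125]
t = -1.96875 gives g = -1.2998, negative; keep [-2.125, -1.96875]
t = -2.046875 gives g = 1.9974, positive; keep [-2.046875, -1.96875]

-2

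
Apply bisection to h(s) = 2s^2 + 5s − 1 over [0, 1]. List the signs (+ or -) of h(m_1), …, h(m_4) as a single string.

midpoint 0.5: h = 2 > 0 → [0, 0.5]
midpoint 0.25: h = 0.375 > 0 → [0, 0.25]
midpoint 0.125: h = -0.34375 < 0 → [0.125, 0.25]
midpoint 0.1875: h = 0.0078 > 0 → [0.125, 0.1875]

++-+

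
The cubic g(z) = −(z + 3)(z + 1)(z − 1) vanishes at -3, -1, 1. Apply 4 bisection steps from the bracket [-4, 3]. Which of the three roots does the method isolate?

m = -0.5, g(m) = 1.875 (+); new bracket [-0.5, 3]
m = 1.25, g(m) = -2.390625 (−); new bracket [-0.5, 1.25]
m = 0.375, g(m) = 2.900391 (+); new bracket [0.375, 1.25]
m = 0.8125, g(m) = 1.2957 (+); new bracket [0.8125, 1.25]

1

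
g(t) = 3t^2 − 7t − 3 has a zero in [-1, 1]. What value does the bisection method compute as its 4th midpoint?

t = 0 gives g = -3, negative; keep [-1, 0]
t = -0.5 gives g = 1.25, positive; keep [-0.5, 0]
t = -0.25 gives g = -1.0625, negative; keep [-0.5, -0.25]
t = -0.375 gives g = 0.0469, positive; keep [-0.375, -0.25]

-0.375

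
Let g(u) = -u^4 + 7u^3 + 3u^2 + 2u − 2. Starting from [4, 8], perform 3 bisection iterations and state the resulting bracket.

[7, 7.5]

m = 6, g(m) = 334 (+); new bracket [6, 8]
m = 7, g(m) = 159 (+); new bracket [7, 8]
m = 7.5, g(m) = -29.1875 (−); new bracket [7, 7.5]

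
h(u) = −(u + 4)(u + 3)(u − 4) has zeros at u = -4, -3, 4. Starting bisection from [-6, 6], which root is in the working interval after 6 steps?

4

h(0) = 48 > 0, so the root lies in [0, 6]
h(3) = 42 > 0, so the root lies in [3, 6]
h(4.5) = -31.875 < 0, so the root lies in [3, 4.5]
h(3.75) = 13.0781 > 0, so the root lies in [3.75, 4.5]
h(4.125) = -7.2363 < 0, so the root lies in [3.75, 4.125]
h(3.9375) = 3.4417 > 0, so the root lies in [3.9375, 4.125]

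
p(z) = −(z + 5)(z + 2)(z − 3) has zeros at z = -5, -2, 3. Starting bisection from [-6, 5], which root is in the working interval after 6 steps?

3

m = -0.5, p(m) = 23.625 (+); new bracket [-0.5, 5]
m = 2.25, p(m) = 23.109375 (+); new bracket [2.25, 5]
m = 3.625, p(m) = -30.322266 (−); new bracket [2.25, 3.625]
m = 2.9375, p(m) = 2.4495 (+); new bracket [2.9375, 3.625]
m = 3.28125, p(m) = -12.3006 (−); new bracket [2.9375, 3.28125]
m = 3.109375, p(m) = -4.5318 (−); new bracket [2.9375, 3.109375]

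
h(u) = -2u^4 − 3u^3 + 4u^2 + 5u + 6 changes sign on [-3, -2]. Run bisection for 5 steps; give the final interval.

midpoint -2.5: h = -12.75 < 0 → [-2.5, -2]
midpoint -2.25: h = -2.085938 < 0 → [-2.25, -2]
midpoint -2.125: h = 1.442871 > 0 → [-2.25, -2.125]
midpoint -2.1875: h = -0.1897 < 0 → [-2.1875, -2.125]
midpoint -2.15625: h = 0.6582 > 0 → [-2.1875, -2.15625]

[-2.1875, -2.15625]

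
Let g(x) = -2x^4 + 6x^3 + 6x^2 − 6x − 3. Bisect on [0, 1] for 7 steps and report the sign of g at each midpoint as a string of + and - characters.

m = 0.5, g(m) = -3.875 (−); new bracket [0.5, 1]
m = 0.75, g(m) = -2.226562 (−); new bracket [0.75, 1]
m = 0.875, g(m) = -0.809082 (−); new bracket [0.875, 1]
m = 0.9375, g(m) = 0.0473 (+); new bracket [0.875, 0.9375]
m = 0.90625, g(m) = -0.393 (−); new bracket [0.90625, 0.9375]
m = 0.921875, g(m) = -0.1759 (−); new bracket [0.921875, 0.9375]
m = 0.9296875, g(m) = -0.065 (−); new bracket [0.9296875, 0.9375]

---+---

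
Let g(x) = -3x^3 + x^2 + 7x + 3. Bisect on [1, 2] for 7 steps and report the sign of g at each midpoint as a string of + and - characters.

m = 1.5, g(m) = 5.625 (+); new bracket [1.5, 2]
m = 1.75, g(m) = 2.234375 (+); new bracket [1.75, 2]
m = 1.875, g(m) = -0.134766 (−); new bracket [1.75, 1.875]
m = 1.8125, g(m) = 1.1096 (+); new bracket [1.8125, 1.875]
m = 1.84375, g(m) = 0.5027 (+); new bracket [1.84375, 1.875]
m = 1.859375, g(m) = 0.1878 (+); new bracket [1.859375, 1.875]
m = 1.8671875, g(m) = 0.0275 (+); new bracket [1.8671875, 1.875]

++-++++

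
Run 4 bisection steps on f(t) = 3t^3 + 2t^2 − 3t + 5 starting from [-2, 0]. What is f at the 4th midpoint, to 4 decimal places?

-2.1191

midpoint -1: f = 7 > 0 → [-2, -1]
midpoint -1.5: f = 3.875 > 0 → [-2, -1.5]
midpoint -1.75: f = 0.296875 > 0 → [-2, -1.75]
midpoint -1.875: f = -2.1191 < 0 → [-1.875, -1.75]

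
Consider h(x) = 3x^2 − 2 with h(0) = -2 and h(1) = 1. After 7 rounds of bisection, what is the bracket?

[0.8125, 0.8203125]

midpoint 0.5: h = -1.25 < 0 → [0.5, 1]
midpoint 0.75: h = -0.3125 < 0 → [0.75, 1]
midpoint 0.875: h = 0.296875 > 0 → [0.75, 0.875]
midpoint 0.8125: h = -0.0195 < 0 → [0.8125, 0.875]
midpoint 0.84375: h = 0.1357 > 0 → [0.8125, 0.84375]
midpoint 0.828125: h = 0.0574 > 0 → [0.8125, 0.828125]
midpoint 0.8203125: h = 0.0187 > 0 → [0.8125, 0.8203125]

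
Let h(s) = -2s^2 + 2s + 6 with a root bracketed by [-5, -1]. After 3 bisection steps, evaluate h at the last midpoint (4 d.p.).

s = -3 gives h = -18, negative; keep [-3, -1]
s = -2 gives h = -6, negative; keep [-2, -1]
s = -1.5 gives h = -1.5, negative; keep [-1.5, -1]

-1.5000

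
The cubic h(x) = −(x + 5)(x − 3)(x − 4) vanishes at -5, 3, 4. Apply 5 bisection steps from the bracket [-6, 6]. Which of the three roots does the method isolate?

-5

x = 0 gives h = -60, negative; keep [-6, 0]
x = -3 gives h = -84, negative; keep [-6, -3]
x = -4.5 gives h = -31.875, negative; keep [-6, -4.5]
x = -5.25 gives h = 19.0781, positive; keep [-5.25, -4.5]
x = -4.875 gives h = -8.7363, negative; keep [-5.25, -4.875]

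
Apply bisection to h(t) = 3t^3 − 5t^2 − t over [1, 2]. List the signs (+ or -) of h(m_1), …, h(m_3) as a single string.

--+

h(1.5) = -2.625 < 0, so the root lies in [1.5, 2]
h(1.75) = -0.984375 < 0, so the root lies in [1.75, 2]
h(1.875) = 0.322266 > 0, so the root lies in [1.75, 1.875]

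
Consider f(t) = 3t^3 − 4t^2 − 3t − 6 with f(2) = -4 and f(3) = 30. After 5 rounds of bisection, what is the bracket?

f(2.5) = 8.375 > 0, so the root lies in [2, 2.5]
f(2.25) = 1.171875 > 0, so the root lies in [2, 2.25]
f(2.125) = -1.650391 < 0, so the root lies in [2.125, 2.25]
f(2.1875) = -0.3005 < 0, so the root lies in [2.1875, 2.25]
f(2.21875) = 0.4201 > 0, so the root lies in [2.1875, 2.21875]

[2.1875, 2.21875]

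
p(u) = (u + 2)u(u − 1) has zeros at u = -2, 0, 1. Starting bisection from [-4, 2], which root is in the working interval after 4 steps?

midpoint -1: p = 2 > 0 → [-4, -1]
midpoint -2.5: p = -4.375 < 0 → [-2.5, -1]
midpoint -1.75: p = 1.203125 > 0 → [-2.5, -1.75]
midpoint -2.125: p = -0.8301 < 0 → [-2.125, -1.75]

-2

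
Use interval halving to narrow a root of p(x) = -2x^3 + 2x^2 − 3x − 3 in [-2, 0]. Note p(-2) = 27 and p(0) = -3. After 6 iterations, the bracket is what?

[-0.625, -0.59375]

midpoint -1: p = 4 > 0 → [-1, 0]
midpoint -0.5: p = -0.75 < 0 → [-1, -0.5]
midpoint -0.75: p = 1.21875 > 0 → [-0.75, -0.5]
midpoint -0.625: p = 0.1445 > 0 → [-0.625, -0.5]
midpoint -0.5625: p = -0.3237 < 0 → [-0.625, -0.5625]
midpoint -0.59375: p = -0.095 < 0 → [-0.625, -0.59375]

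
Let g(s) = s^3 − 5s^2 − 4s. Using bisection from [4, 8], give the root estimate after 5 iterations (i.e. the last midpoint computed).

5.625

g(6) = 12 > 0, so the root lies in [4, 6]
g(5) = -20 < 0, so the root lies in [5, 6]
g(5.5) = -6.875 < 0, so the root lies in [5.5, 6]
g(5.75) = 1.7969 > 0, so the root lies in [5.5, 5.75]
g(5.625) = -2.7246 < 0, so the root lies in [5.625, 5.75]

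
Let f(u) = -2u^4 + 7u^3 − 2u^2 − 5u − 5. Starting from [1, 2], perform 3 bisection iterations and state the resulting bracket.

[1.75, 1.875]

m = 1.5, f(m) = -3.5 (−); new bracket [1.5, 2]
m = 1.75, f(m) = -1.117188 (−); new bracket [1.75, 2]
m = 1.875, f(m) = 0.01709 (+); new bracket [1.75, 1.875]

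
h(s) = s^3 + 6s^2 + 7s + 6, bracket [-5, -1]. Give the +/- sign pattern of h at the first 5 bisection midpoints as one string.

m = -3, h(m) = 12 (+); new bracket [-5, -3]
m = -4, h(m) = 10 (+); new bracket [-5, -4]
m = -4.5, h(m) = 4.875 (+); new bracket [-5, -4.5]
m = -4.75, h(m) = 0.9531 (+); new bracket [-5, -4.75]
m = -4.875, h(m) = -1.3887 (−); new bracket [-4.875, -4.75]

++++-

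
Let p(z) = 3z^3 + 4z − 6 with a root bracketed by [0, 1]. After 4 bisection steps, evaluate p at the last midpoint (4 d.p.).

z = 0.5 gives p = -3.625, negative; keep [0.5, 1]
z = 0.75 gives p = -1.734375, negative; keep [0.75, 1]
z = 0.875 gives p = -0.490234, negative; keep [0.875, 1]
z = 0.9375 gives p = 0.2219, positive; keep [0.875, 0.9375]

0.2219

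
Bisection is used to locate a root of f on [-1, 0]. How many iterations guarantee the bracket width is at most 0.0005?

Width after n steps is 1/2^n. Need 2^n ≥ 1/0.0005 = 2000.
2^10 = 1024 < 2000 ≤ 2^11 = 2048, so n = 11.

11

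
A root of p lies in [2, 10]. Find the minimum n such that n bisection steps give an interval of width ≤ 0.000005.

Width after n steps is 8/2^n. Need 2^n ≥ 8/0.000005 = 1600000.
2^20 = 1048576 < 1600000 ≤ 2^21 = 2097152, so n = 21.

21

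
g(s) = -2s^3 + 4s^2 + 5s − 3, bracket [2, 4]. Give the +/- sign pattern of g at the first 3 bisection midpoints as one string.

-+-

m = 3, g(m) = -6 (−); new bracket [2, 3]
m = 2.5, g(m) = 3.25 (+); new bracket [2.5, 3]
m = 2.75, g(m) = -0.59375 (−); new bracket [2.5, 2.75]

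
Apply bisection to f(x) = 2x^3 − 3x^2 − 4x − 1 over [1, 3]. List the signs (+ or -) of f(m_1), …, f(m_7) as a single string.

-+--+-+

m = 2, f(m) = -5 (−); new bracket [2, 3]
m = 2.5, f(m) = 1.5 (+); new bracket [2, 2.5]
m = 2.25, f(m) = -2.40625 (−); new bracket [2.25, 2.5]
m = 2.375, f(m) = -0.6289 (−); new bracket [2.375, 2.5]
m = 2.4375, f(m) = 0.3901 (+); new bracket [2.375, 2.4375]
m = 2.40625, f(m) = -0.1306 (−); new bracket [2.40625, 2.4375]
m = 2.421875, f(m) = 0.127 (+); new bracket [2.40625, 2.421875]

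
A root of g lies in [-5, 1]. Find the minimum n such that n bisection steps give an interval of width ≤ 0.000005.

Width after n steps is 6/2^n. Need 2^n ≥ 6/0.000005 = 1200000.
2^20 = 1048576 < 1200000 ≤ 2^21 = 2097152, so n = 21.

21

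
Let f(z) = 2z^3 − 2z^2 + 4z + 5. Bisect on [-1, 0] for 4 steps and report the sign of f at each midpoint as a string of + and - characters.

midpoint -0.5: f = 2.25 > 0 → [-1, -0.5]
midpoint -0.75: f = 0.03125 > 0 → [-1, -0.75]
midpoint -0.875: f = -1.371094 < 0 → [-0.875, -0.75]
midpoint -0.8125: f = -0.6431 < 0 → [-0.8125, -0.75]

++--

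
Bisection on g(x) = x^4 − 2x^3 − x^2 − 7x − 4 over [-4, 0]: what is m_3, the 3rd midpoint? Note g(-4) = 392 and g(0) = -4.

m = -2, g(m) = 38 (+); new bracket [-2, 0]
m = -1, g(m) = 5 (+); new bracket [-1, 0]
m = -0.5, g(m) = -0.4375 (−); new bracket [-1, -0.5]

-0.5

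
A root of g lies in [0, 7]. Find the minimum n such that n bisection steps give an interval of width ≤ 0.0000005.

Width after n steps is 7/2^n. Need 2^n ≥ 7/0.0000005 = 14000000.
2^23 = 8388608 < 14000000 ≤ 2^24 = 16777216, so n = 24.

24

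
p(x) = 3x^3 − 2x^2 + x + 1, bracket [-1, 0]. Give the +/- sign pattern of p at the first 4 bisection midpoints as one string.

midpoint -0.5: p = -0.375 < 0 → [-0.5, 0]
midpoint -0.25: p = 0.578125 > 0 → [-0.5, -0.25]
midpoint -0.375: p = 0.185547 > 0 → [-0.5, -0.375]
midpoint -0.4375: p = -0.0715 < 0 → [-0.4375, -0.375]

-++-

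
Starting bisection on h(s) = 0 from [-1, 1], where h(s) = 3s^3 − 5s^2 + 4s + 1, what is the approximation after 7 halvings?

midpoint 0: h = 1 > 0 → [-1, 0]
midpoint -0.5: h = -2.625 < 0 → [-0.5, 0]
midpoint -0.25: h = -0.359375 < 0 → [-0.25, 0]
midpoint -0.125: h = 0.416 > 0 → [-0.25, -0.125]
midpoint -0.1875: h = 0.0544 > 0 → [-0.25, -0.1875]
midpoint -0.21875: h = -0.1457 < 0 → [-0.21875, -0.1875]
midpoint -0.203125: h = -0.0439 < 0 → [-0.203125, -0.1875]

-0.203125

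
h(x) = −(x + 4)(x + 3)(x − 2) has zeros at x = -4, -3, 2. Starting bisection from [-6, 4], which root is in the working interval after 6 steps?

midpoint -1: h = 18 > 0 → [-1, 4]
midpoint 1.5: h = 12.375 > 0 → [1.5, 4]
midpoint 2.75: h = -29.109375 < 0 → [1.5, 2.75]
midpoint 2.125: h = -3.9238 < 0 → [1.5, 2.125]
midpoint 1.8125: h = 5.2449 > 0 → [1.8125, 2.125]
midpoint 1.96875: h = 0.9268 > 0 → [1.96875, 2.125]

2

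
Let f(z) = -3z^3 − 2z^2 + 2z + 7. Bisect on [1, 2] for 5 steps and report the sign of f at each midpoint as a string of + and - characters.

-+---

f(1.5) = -4.625 < 0, so the root lies in [1, 1.5]
f(1.25) = 0.515625 > 0, so the root lies in [1.25, 1.5]
f(1.375) = -1.830078 < 0, so the root lies in [1.25, 1.375]
f(1.3125) = -0.6033 < 0, so the root lies in [1.25, 1.3125]
f(1.28125) = -0.0306 < 0, so the root lies in [1.25, 1.28125]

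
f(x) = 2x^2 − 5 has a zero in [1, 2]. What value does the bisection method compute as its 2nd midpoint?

x = 1.5 gives f = -0.5, negative; keep [1.5, 2]
x = 1.75 gives f = 1.125, positive; keep [1.5, 1.75]

1.75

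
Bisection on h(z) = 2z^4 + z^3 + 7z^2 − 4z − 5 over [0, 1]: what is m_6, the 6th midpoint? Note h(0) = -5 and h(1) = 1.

m = 0.5, h(m) = -5 (−); new bracket [0.5, 1]
m = 0.75, h(m) = -3.007812 (−); new bracket [0.75, 1]
m = 0.875, h(m) = -1.29834 (−); new bracket [0.875, 1]
m = 0.9375, h(m) = -0.2287 (−); new bracket [0.9375, 1]
m = 0.96875, h(m) = 0.365 (+); new bracket [0.9375, 0.96875]
m = 0.953125, h(m) = 0.063 (+); new bracket [0.9375, 0.953125]

0.953125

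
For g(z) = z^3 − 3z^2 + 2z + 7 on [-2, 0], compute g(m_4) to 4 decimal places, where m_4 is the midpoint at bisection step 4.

-0.4707

z = -1 gives g = 1, positive; keep [-2, -1]
z = -1.5 gives g = -6.125, negative; keep [-1.5, -1]
z = -1.25 gives g = -2.140625, negative; keep [-1.25, -1]
z = -1.125 gives g = -0.4707, negative; keep [-1.125, -1]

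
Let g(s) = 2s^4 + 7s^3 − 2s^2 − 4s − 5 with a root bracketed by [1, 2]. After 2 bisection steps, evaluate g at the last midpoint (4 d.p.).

5.4297

g(1.5) = 18.25 > 0, so the root lies in [1, 1.5]
g(1.25) = 5.429688 > 0, so the root lies in [1, 1.25]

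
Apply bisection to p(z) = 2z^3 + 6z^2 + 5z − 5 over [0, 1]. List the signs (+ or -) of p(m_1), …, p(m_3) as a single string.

m = 0.5, p(m) = -0.75 (−); new bracket [0.5, 1]
m = 0.75, p(m) = 2.96875 (+); new bracket [0.5, 0.75]
m = 0.625, p(m) = 0.957031 (+); new bracket [0.5, 0.625]

-++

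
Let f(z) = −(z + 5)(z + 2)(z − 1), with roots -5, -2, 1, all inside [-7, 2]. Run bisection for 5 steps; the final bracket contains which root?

-5

midpoint -2.5: f = -4.375 < 0 → [-7, -2.5]
midpoint -4.75: f = -3.953125 < 0 → [-7, -4.75]
midpoint -5.875: f = 23.310547 > 0 → [-5.875, -4.75]
midpoint -5.3125: f = 6.5344 > 0 → [-5.3125, -4.75]
midpoint -5.03125: f = 0.5713 > 0 → [-5.03125, -4.75]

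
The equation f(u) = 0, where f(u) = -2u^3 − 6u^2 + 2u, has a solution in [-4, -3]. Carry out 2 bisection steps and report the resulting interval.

[-3.5, -3.25]

u = -3.5 gives f = 5.25, positive; keep [-3.5, -3]
u = -3.25 gives f = -1.21875, negative; keep [-3.5, -3.25]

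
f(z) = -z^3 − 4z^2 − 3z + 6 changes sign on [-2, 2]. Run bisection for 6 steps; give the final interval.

midpoint 0: f = 6 > 0 → [0, 2]
midpoint 1: f = -2 < 0 → [0, 1]
midpoint 0.5: f = 3.375 > 0 → [0.5, 1]
midpoint 0.75: f = 1.0781 > 0 → [0.75, 1]
midpoint 0.875: f = -0.3574 < 0 → [0.75, 0.875]
midpoint 0.8125: f = 0.3855 > 0 → [0.8125, 0.875]

[0.8125, 0.875]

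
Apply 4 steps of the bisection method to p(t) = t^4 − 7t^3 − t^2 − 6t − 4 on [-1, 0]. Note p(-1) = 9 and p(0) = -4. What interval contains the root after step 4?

[-0.5625, -0.5]

m = -0.5, p(m) = -0.3125 (−); new bracket [-1, -0.5]
m = -0.75, p(m) = 3.207031 (+); new bracket [-0.75, -0.5]
m = -0.625, p(m) = 1.220947 (+); new bracket [-0.625, -0.5]
m = -0.5625, p(m) = 0.4046 (+); new bracket [-0.5625, -0.5]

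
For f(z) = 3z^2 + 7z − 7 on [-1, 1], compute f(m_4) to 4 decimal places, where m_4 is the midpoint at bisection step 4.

1.4219

z = 0 gives f = -7, negative; keep [0, 1]
z = 0.5 gives f = -2.75, negative; keep [0.5, 1]
z = 0.75 gives f = -0.0625, negative; keep [0.75, 1]
z = 0.875 gives f = 1.4219, positive; keep [0.75, 0.875]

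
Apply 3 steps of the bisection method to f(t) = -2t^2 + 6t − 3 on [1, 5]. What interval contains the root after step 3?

midpoint 3: f = -3 < 0 → [1, 3]
midpoint 2: f = 1 > 0 → [2, 3]
midpoint 2.5: f = -0.5 < 0 → [2, 2.5]

[2, 2.5]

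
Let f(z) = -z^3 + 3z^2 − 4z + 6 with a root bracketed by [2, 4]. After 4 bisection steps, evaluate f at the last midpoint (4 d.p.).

0.0254

f(3) = -6 < 0, so the root lies in [2, 3]
f(2.5) = -0.875 < 0, so the root lies in [2, 2.5]
f(2.25) = 0.796875 > 0, so the root lies in [2.25, 2.5]
f(2.375) = 0.0254 > 0, so the root lies in [2.375, 2.5]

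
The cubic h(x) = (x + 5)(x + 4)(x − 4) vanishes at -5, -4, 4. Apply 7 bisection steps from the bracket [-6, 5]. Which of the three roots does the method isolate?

4

h(-0.5) = -70.875 < 0, so the root lies in [-0.5, 5]
h(2.25) = -79.296875 < 0, so the root lies in [2.25, 5]
h(3.625) = -24.662109 < 0, so the root lies in [3.625, 5]
h(4.3125) = 24.1907 > 0, so the root lies in [3.625, 4.3125]
h(3.96875) = -2.2334 < 0, so the root lies in [3.96875, 4.3125]
h(4.140625) = 10.464 > 0, so the root lies in [3.96875, 4.140625]
h(4.0546875) = 3.9885 > 0, so the root lies in [3.96875, 4.0546875]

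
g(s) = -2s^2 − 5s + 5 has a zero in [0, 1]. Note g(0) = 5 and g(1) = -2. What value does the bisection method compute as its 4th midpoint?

0.8125

s = 0.5 gives g = 2, positive; keep [0.5, 1]
s = 0.75 gives g = 0.125, positive; keep [0.75, 1]
s = 0.875 gives g = -0.90625, negative; keep [0.75, 0.875]
s = 0.8125 gives g = -0.3828, negative; keep [0.75, 0.8125]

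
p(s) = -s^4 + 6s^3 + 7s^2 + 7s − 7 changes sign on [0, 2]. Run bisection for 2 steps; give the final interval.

[0.5, 1]

s = 1 gives p = 12, positive; keep [0, 1]
s = 0.5 gives p = -1.0625, negative; keep [0.5, 1]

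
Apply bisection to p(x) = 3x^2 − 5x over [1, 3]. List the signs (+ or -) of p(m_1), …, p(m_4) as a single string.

p(2) = 2 > 0, so the root lies in [1, 2]
p(1.5) = -0.75 < 0, so the root lies in [1.5, 2]
p(1.75) = 0.4375 > 0, so the root lies in [1.5, 1.75]
p(1.625) = -0.2031 < 0, so the root lies in [1.625, 1.75]

+-+-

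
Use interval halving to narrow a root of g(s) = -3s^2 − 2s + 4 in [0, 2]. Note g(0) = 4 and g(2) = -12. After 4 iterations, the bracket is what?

s = 1 gives g = -1, negative; keep [0, 1]
s = 0.5 gives g = 2.25, positive; keep [0.5, 1]
s = 0.75 gives g = 0.8125, positive; keep [0.75, 1]
s = 0.875 gives g = -0.0469, negative; keep [0.75, 0.875]

[0.75, 0.875]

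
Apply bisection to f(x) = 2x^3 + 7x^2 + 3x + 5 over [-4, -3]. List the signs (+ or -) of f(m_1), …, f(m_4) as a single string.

-+--

midpoint -3.5: f = -5.5 < 0 → [-3.5, -3]
midpoint -3.25: f = 0.53125 > 0 → [-3.5, -3.25]
midpoint -3.375: f = -2.277344 < 0 → [-3.375, -3.25]
midpoint -3.3125: f = -0.8228 < 0 → [-3.3125, -3.25]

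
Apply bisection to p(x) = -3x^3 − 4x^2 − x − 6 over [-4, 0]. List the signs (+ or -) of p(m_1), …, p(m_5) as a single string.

p(-2) = 4 > 0, so the root lies in [-2, 0]
p(-1) = -6 < 0, so the root lies in [-2, -1]
p(-1.5) = -3.375 < 0, so the root lies in [-2, -1.5]
p(-1.75) = -0.4219 < 0, so the root lies in [-2, -1.75]
p(-1.875) = 1.5879 > 0, so the root lies in [-1.875, -1.75]

+---+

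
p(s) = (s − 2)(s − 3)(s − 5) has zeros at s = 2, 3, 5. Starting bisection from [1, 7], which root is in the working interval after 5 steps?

midpoint 4: p = -2 < 0 → [4, 7]
midpoint 5.5: p = 4.375 > 0 → [4, 5.5]
midpoint 4.75: p = -1.203125 < 0 → [4.75, 5.5]
midpoint 5.125: p = 0.8301 > 0 → [4.75, 5.125]
midpoint 4.9375: p = -0.3557 < 0 → [4.9375, 5.125]

5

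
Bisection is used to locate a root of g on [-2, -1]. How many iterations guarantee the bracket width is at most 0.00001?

17

Width after n steps is 1/2^n. Need 2^n ≥ 1/0.00001 = 100000.
2^16 = 65536 < 100000 ≤ 2^17 = 131072, so n = 17.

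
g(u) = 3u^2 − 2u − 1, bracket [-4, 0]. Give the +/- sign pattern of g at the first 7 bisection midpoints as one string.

+++-+-+

u = -2 gives g = 15, positive; keep [-2, 0]
u = -1 gives g = 4, positive; keep [-1, 0]
u = -0.5 gives g = 0.75, positive; keep [-0.5, 0]
u = -0.25 gives g = -0.3125, negative; keep [-0.5, -0.25]
u = -0.375 gives g = 0.1719, positive; keep [-0.375, -0.25]
u = -0.3125 gives g = -0.082, negative; keep [-0.375, -0.3125]
u = -0.34375 gives g = 0.042, positive; keep [-0.34375, -0.3125]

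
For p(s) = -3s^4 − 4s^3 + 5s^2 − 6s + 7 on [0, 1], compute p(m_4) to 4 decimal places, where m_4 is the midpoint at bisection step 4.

p(0.5) = 4.5625 > 0, so the root lies in [0.5, 1]
p(0.75) = 2.675781 > 0, so the root lies in [0.75, 1]
p(0.875) = 1.139893 > 0, so the root lies in [0.875, 1]
p(0.9375) = 0.1562 > 0, so the root lies in [0.9375, 1]

0.1562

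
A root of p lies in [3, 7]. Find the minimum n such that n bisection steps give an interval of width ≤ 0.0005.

13

Width after n steps is 4/2^n. Need 2^n ≥ 4/0.0005 = 8000.
2^12 = 4096 < 8000 ≤ 2^13 = 8192, so n = 13.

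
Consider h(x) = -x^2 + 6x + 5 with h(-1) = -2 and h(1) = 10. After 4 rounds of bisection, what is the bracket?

[-0.75, -0.625]

h(0) = 5 > 0, so the root lies in [-1, 0]
h(-0.5) = 1.75 > 0, so the root lies in [-1, -0.5]
h(-0.75) = -0.0625 < 0, so the root lies in [-0.75, -0.5]
h(-0.625) = 0.8594 > 0, so the root lies in [-0.75, -0.625]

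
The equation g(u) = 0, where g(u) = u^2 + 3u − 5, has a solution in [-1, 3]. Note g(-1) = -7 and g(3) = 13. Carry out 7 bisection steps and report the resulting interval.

g(1) = -1 < 0, so the root lies in [1, 3]
g(2) = 5 > 0, so the root lies in [1, 2]
g(1.5) = 1.75 > 0, so the root lies in [1, 1.5]
g(1.25) = 0.3125 > 0, so the root lies in [1, 1.25]
g(1.125) = -0.3594 < 0, so the root lies in [1.125, 1.25]
g(1.1875) = -0.0273 < 0, so the root lies in [1.1875, 1.25]
g(1.21875) = 0.1416 > 0, so the root lies in [1.1875, 1.21875]

[1.1875, 1.21875]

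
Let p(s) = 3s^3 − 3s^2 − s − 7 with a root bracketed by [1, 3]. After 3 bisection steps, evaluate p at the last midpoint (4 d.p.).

midpoint 2: p = 3 > 0 → [1, 2]
midpoint 1.5: p = -5.125 < 0 → [1.5, 2]
midpoint 1.75: p = -1.859375 < 0 → [1.75, 2]

-1.8594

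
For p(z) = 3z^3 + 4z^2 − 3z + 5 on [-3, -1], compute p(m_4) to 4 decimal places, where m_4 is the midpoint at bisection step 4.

0.6504

m = -2, p(m) = 3 (+); new bracket [-3, -2]
m = -2.5, p(m) = -9.375 (−); new bracket [-2.5, -2]
m = -2.25, p(m) = -2.171875 (−); new bracket [-2.25, -2]
m = -2.125, p(m) = 0.6504 (+); new bracket [-2.25, -2.125]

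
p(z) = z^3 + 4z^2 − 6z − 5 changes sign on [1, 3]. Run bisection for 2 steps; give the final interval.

z = 2 gives p = 7, positive; keep [1, 2]
z = 1.5 gives p = -1.625, negative; keep [1.5, 2]

[1.5, 2]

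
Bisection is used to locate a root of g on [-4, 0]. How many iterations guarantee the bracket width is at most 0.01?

Width after n steps is 4/2^n. Need 2^n ≥ 4/0.01 = 400.
2^8 = 256 < 400 ≤ 2^9 = 512, so n = 9.

9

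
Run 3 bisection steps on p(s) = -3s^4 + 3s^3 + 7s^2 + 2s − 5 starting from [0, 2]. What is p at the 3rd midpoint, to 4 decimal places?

s = 1 gives p = 4, positive; keep [0, 1]
s = 0.5 gives p = -2.0625, negative; keep [0.5, 1]
s = 0.75 gives p = 0.753906, positive; keep [0.5, 0.75]

0.7539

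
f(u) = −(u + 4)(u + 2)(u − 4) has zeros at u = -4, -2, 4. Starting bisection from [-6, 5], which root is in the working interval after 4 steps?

4

midpoint -0.5: f = 23.625 > 0 → [-0.5, 5]
midpoint 2.25: f = 46.484375 > 0 → [2.25, 5]
midpoint 3.625: f = 16.083984 > 0 → [3.625, 5]
midpoint 4.3125: f = -16.3977 < 0 → [3.625, 4.3125]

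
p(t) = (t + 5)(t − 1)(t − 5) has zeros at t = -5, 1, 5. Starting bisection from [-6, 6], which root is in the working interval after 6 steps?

m = 0, p(m) = 25 (+); new bracket [-6, 0]
m = -3, p(m) = 64 (+); new bracket [-6, -3]
m = -4.5, p(m) = 26.125 (+); new bracket [-6, -4.5]
m = -5.25, p(m) = -16.0156 (−); new bracket [-5.25, -4.5]
m = -4.875, p(m) = 7.252 (+); new bracket [-5.25, -4.875]
m = -5.0625, p(m) = -3.8127 (−); new bracket [-5.0625, -4.875]

-5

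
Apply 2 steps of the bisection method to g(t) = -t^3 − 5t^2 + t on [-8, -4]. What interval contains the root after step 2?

t = -6 gives g = 30, positive; keep [-6, -4]
t = -5 gives g = -5, negative; keep [-6, -5]

[-6, -5]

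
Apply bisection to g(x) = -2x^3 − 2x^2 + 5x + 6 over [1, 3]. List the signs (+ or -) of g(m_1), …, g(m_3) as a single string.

midpoint 2: g = -8 < 0 → [1, 2]
midpoint 1.5: g = 2.25 > 0 → [1.5, 2]
midpoint 1.75: g = -2.09375 < 0 → [1.5, 1.75]

-+-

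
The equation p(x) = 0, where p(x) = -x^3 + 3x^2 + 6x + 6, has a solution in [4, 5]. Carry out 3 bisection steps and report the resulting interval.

x = 4.5 gives p = 2.625, positive; keep [4.5, 5]
x = 4.75 gives p = -4.984375, negative; keep [4.5, 4.75]
x = 4.625 gives p = -1.009766, negative; keep [4.5, 4.625]

[4.5, 4.625]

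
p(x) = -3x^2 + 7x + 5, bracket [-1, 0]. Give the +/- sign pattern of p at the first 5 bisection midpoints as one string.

midpoint -0.5: p = 0.75 > 0 → [-1, -0.5]
midpoint -0.75: p = -1.9375 < 0 → [-0.75, -0.5]
midpoint -0.625: p = -0.546875 < 0 → [-0.625, -0.5]
midpoint -0.5625: p = 0.1133 > 0 → [-0.625, -0.5625]
midpoint -0.59375: p = -0.2139 < 0 → [-0.59375, -0.5625]

+--+-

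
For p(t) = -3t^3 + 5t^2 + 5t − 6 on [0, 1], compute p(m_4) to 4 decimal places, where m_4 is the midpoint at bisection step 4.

t = 0.5 gives p = -2.625, negative; keep [0.5, 1]
t = 0.75 gives p = -0.703125, negative; keep [0.75, 1]
t = 0.875 gives p = 0.193359, positive; keep [0.75, 0.875]
t = 0.8125 gives p = -0.2458, negative; keep [0.8125, 0.875]

-0.2458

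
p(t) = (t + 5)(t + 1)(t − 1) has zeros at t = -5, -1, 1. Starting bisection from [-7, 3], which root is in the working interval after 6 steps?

-5

m = -2, p(m) = 9 (+); new bracket [-7, -2]
m = -4.5, p(m) = 9.625 (+); new bracket [-7, -4.5]
m = -5.75, p(m) = -24.046875 (−); new bracket [-5.75, -4.5]
m = -5.125, p(m) = -3.1582 (−); new bracket [-5.125, -4.5]
m = -4.8125, p(m) = 4.155 (+); new bracket [-5.125, -4.8125]
m = -4.96875, p(m) = 0.7403 (+); new bracket [-5.125, -4.96875]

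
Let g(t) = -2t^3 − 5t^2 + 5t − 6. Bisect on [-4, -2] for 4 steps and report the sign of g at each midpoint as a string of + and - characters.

t = -3 gives g = -12, negative; keep [-4, -3]
t = -3.5 gives g = 1, positive; keep [-3.5, -3]
t = -3.25 gives g = -6.40625, negative; keep [-3.5, -3.25]
t = -3.375 gives g = -2.9414, negative; keep [-3.5, -3.375]

-+--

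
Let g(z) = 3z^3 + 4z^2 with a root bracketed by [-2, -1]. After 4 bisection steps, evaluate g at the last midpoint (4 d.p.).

z = -1.5 gives g = -1.125, negative; keep [-1.5, -1]
z = -1.25 gives g = 0.390625, positive; keep [-1.5, -1.25]
z = -1.375 gives g = -0.236328, negative; keep [-1.375, -1.25]
z = -1.3125 gives g = 0.1077, positive; keep [-1.375, -1.3125]

0.1077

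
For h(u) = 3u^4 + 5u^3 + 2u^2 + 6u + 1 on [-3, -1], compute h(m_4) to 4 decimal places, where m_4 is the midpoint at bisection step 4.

midpoint -2: h = 5 > 0 → [-2, -1]
midpoint -1.5: h = -5.1875 < 0 → [-2, -1.5]
midpoint -1.75: h = -2.035156 < 0 → [-2, -1.75]
midpoint -1.875: h = 0.9011 > 0 → [-1.875, -1.75]

0.9011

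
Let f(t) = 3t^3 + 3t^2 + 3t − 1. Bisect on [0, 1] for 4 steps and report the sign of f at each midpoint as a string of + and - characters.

f(0.5) = 1.625 > 0, so the root lies in [0, 0.5]
f(0.25) = -0.015625 < 0, so the root lies in [0.25, 0.5]
f(0.375) = 0.705078 > 0, so the root lies in [0.25, 0.375]
f(0.3125) = 0.322 > 0, so the root lies in [0.25, 0.3125]

+-++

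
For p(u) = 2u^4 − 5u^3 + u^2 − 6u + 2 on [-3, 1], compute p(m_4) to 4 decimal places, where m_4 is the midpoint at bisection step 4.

0.4922

midpoint -1: p = 16 > 0 → [-1, 1]
midpoint 0: p = 2 > 0 → [0, 1]
midpoint 0.5: p = -1.25 < 0 → [0, 0.5]
midpoint 0.25: p = 0.4922 > 0 → [0.25, 0.5]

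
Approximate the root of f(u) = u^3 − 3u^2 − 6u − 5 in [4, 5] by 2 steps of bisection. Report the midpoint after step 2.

u = 4.5 gives f = -1.625, negative; keep [4.5, 5]
u = 4.75 gives f = 5.984375, positive; keep [4.5, 4.75]

4.75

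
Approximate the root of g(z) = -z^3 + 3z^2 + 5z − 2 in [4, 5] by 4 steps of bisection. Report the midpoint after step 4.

m = 4.5, g(m) = -9.875 (−); new bracket [4, 4.5]
m = 4.25, g(m) = -3.328125 (−); new bracket [4, 4.25]
m = 4.125, g(m) = -0.517578 (−); new bracket [4, 4.125]
m = 4.0625, g(m) = 0.7771 (+); new bracket [4.0625, 4.125]

4.0625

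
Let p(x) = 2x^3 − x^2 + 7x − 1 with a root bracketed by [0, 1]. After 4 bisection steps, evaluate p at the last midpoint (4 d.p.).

p(0.5) = 2.5 > 0, so the root lies in [0, 0.5]
p(0.25) = 0.71875 > 0, so the root lies in [0, 0.25]
p(0.125) = -0.136719 < 0, so the root lies in [0.125, 0.25]
p(0.1875) = 0.2905 > 0, so the root lies in [0.125, 0.1875]

0.2905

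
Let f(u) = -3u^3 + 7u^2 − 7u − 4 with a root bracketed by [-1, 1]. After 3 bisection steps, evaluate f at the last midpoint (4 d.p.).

m = 0, f(m) = -4 (−); new bracket [-1, 0]
m = -0.5, f(m) = 1.625 (+); new bracket [-0.5, 0]
m = -0.25, f(m) = -1.765625 (−); new bracket [-0.5, -0.25]

-1.7656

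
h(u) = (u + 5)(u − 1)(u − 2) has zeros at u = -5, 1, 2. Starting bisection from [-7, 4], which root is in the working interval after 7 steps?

-5

m = -1.5, h(m) = 30.625 (+); new bracket [-7, -1.5]
m = -4.25, h(m) = 24.609375 (+); new bracket [-7, -4.25]
m = -5.625, h(m) = -31.572266 (−); new bracket [-5.625, -4.25]
m = -4.9375, h(m) = 2.5745 (+); new bracket [-5.625, -4.9375]
m = -5.28125, h(m) = -12.8631 (−); new bracket [-5.28125, -4.9375]
m = -5.109375, h(m) = -4.7506 (−); new bracket [-5.109375, -4.9375]
m = -5.0234375, h(m) = -0.9915 (−); new bracket [-5.0234375, -4.9375]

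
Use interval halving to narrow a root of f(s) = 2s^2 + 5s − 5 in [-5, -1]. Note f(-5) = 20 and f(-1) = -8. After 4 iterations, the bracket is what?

m = -3, f(m) = -2 (−); new bracket [-5, -3]
m = -4, f(m) = 7 (+); new bracket [-4, -3]
m = -3.5, f(m) = 2 (+); new bracket [-3.5, -3]
m = -3.25, f(m) = -0.125 (−); new bracket [-3.5, -3.25]

[-3.5, -3.25]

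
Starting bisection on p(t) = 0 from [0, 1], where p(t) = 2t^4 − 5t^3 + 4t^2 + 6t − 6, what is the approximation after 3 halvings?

t = 0.5 gives p = -2.5, negative; keep [0.5, 1]
t = 0.75 gives p = -0.726562, negative; keep [0.75, 1]
t = 0.875 gives p = 0.135254, positive; keep [0.75, 0.875]

0.875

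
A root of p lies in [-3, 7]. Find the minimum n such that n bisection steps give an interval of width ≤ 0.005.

11

Width after n steps is 10/2^n. Need 2^n ≥ 10/0.005 = 2000.
2^10 = 1024 < 2000 ≤ 2^11 = 2048, so n = 11.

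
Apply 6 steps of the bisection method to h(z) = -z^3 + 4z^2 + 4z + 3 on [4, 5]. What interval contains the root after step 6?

[4.921875, 4.9375]

h(4.5) = 10.875 > 0, so the root lies in [4.5, 5]
h(4.75) = 5.078125 > 0, so the root lies in [4.75, 5]
h(4.875) = 1.705078 > 0, so the root lies in [4.875, 5]
h(4.9375) = -0.1052 < 0, so the root lies in [4.875, 4.9375]
h(4.90625) = 0.8104 > 0, so the root lies in [4.90625, 4.9375]
h(4.921875) = 0.3552 > 0, so the root lies in [4.921875, 4.9375]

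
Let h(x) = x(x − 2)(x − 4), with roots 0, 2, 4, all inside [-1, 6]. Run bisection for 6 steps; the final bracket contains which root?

h(2.5) = -1.875 < 0, so the root lies in [2.5, 6]
h(4.25) = 2.390625 > 0, so the root lies in [2.5, 4.25]
h(3.375) = -2.900391 < 0, so the root lies in [3.375, 4.25]
h(3.8125) = -1.2957 < 0, so the root lies in [3.8125, 4.25]
h(4.03125) = 0.2559 > 0, so the root lies in [3.8125, 4.03125]
h(3.921875) = -0.5889 < 0, so the root lies in [3.921875, 4.03125]

4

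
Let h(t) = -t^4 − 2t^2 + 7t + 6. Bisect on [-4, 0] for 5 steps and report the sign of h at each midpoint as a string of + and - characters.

--+-+

m = -2, h(m) = -32 (−); new bracket [-2, 0]
m = -1, h(m) = -4 (−); new bracket [-1, 0]
m = -0.5, h(m) = 1.9375 (+); new bracket [-1, -0.5]
m = -0.75, h(m) = -0.6914 (−); new bracket [-0.75, -0.5]
m = -0.625, h(m) = 0.6912 (+); new bracket [-0.75, -0.625]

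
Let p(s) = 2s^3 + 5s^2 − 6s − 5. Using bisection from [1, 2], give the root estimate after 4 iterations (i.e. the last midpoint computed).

1.3125

midpoint 1.5: p = 4 > 0 → [1, 1.5]
midpoint 1.25: p = -0.78125 < 0 → [1.25, 1.5]
midpoint 1.375: p = 1.402344 > 0 → [1.25, 1.375]
midpoint 1.3125: p = 0.2603 > 0 → [1.25, 1.3125]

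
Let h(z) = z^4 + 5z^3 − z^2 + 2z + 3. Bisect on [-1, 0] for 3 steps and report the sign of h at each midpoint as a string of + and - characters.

z = -0.5 gives h = 1.1875, positive; keep [-1, -0.5]
z = -0.75 gives h = -0.855469, negative; keep [-0.75, -0.5]
z = -0.625 gives h = 0.29126, positive; keep [-0.75, -0.625]

+-+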